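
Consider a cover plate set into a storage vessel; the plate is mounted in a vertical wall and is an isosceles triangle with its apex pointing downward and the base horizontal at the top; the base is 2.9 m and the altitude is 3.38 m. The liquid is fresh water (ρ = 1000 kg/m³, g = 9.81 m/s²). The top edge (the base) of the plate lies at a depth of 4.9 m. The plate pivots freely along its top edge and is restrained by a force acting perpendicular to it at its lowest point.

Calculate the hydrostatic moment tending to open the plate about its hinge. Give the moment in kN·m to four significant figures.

γ = ρg = 1000 × 9.81 = 9810 N/m³ = 9.81 kN/m³.
With the apex down, the centroid sits h/3 = 3.38/3 = 1.12667 m below the base (the top edge), so the centroid depth is h_c = 4.9 + 1.12667 = 6.02667 m.
A = ½ × 2.9 × 3.38 = 4.901 m².
Resultant F = γ·h_c·A = 9.81 × 6.02667 × 4.901 = 289.755 kN.
I_c = b·h³/36 = 2.9 × 3.38³/36 = 3.11061 m⁴.
Centre of pressure: y_p = y_c + I_c/(y_c·A) = 6.02667 + 3.11061/(6.02667 × 4.901) = 6.02667 + 0.105313 = 6.13198 m along the plane.
The resultant acts 1.12667 + 0.105313 = 1.23198 m (along the plate) below the hinge at the top edge, so the moment about the hinge is M = F × 1.23198 = 289.755 × 1.23198 = 356.972 kN·m.

M ≈ 357.0 kN·m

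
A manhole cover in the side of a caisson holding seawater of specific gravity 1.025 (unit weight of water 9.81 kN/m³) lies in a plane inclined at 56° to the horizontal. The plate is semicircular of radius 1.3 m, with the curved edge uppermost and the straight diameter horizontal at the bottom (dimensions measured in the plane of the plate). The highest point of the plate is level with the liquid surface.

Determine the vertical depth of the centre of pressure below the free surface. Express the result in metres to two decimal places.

h_p = 0.75 m

γ = 1.025 × 9.81 = 10.05525 kN/m³.
Let θ = 56° be the plate's angle to the horizontal; measure y along the incline from where the plane meets the free surface. Vertical depth h = y·sinθ with sinθ = 0.829038.
The centroid lies 4r/(3π) = 0.551737 m above the diameter, so r − 4r/(3π) = 1.3 − 0.551737 = 0.748263 m below the topmost point, so y_c = 0.748263 m and h_c = 0.748263 × 0.829038 = 0.620338 m.
A = πr²/2 = π × 1.3²/2 = 2.65465 m².
Resultant F = γ·h_c·A = 10.05525 × 0.620338 × 2.65465 = 16.5588 kN.
I_c = (π/8 − 8/(9π))·r⁴ = 0.109757 × 1.3⁴ = 0.313477 m⁴.
Centre of pressure: y_p = y_c + I_c/(y_c·A) = 0.748263 + 0.313477/(0.748263 × 2.65465) = 0.748263 + 0.157813 = 0.906076 m along the plane.
Vertically, h_p = y_p·sinθ = 0.906076 × 0.829038 = 0.751171 m.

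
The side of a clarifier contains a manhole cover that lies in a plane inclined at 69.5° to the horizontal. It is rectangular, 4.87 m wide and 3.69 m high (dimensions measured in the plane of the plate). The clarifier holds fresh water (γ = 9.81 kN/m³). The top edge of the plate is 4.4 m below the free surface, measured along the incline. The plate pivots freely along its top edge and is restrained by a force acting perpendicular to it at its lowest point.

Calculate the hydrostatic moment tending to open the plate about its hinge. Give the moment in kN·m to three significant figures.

γ = 9.81 kN/m³.
Let θ = 69.5° be the plate's angle to the horizontal; measure y along the incline from where the plane meets the free surface. Vertical depth h = y·sinθ with sinθ = 0.936672.
The centroid lies 3.69/2 = 1.845 m below the top edge, so y_c = 4.4 + 1.845 = 6.245 m and h_c = 6.245 × 0.936672 = 5.84952 m.
A = 4.87 × 3.69 = 17.9703 m².
Resultant F = γ·h_c·A = 9.81 × 5.84952 × 17.9703 = 1031.2 kN.
I_c = b·h³/12 = 4.87 × 3.69³/12 = 20.3905 m⁴.
Centre of pressure: y_p = y_c + I_c/(y_c·A) = 6.245 + 20.3905/(6.245 × 17.9703) = 6.245 + 0.181694 = 6.42669 m along the plane.
The resultant acts 1.845 + 0.181694 = 2.02669 m (along the plate) below the hinge at the top edge, so the moment about the hinge is M = F × 2.02669 = 1031.2 × 2.02669 = 2089.92 kN·m.

M ≈ 2090 kN·m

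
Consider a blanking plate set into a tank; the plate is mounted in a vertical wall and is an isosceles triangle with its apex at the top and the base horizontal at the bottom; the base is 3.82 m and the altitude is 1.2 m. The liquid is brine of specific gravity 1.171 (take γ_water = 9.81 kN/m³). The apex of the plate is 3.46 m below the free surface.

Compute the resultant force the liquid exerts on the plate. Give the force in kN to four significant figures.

γ = 1.171 × 9.81 = 11.48751 kN/m³.
With the apex up, the centroid sits 2h/3 = 2 × 1.2/3 = 0.8 m below the apex, so the centroid depth is h_c = 3.46 + 0.8 = 4.26 m.
A = ½ × 3.82 × 1.2 = 2.292 m².
Resultant F = γ·h_c·A = 11.48751 × 4.26 × 2.292 = 112.163 kN.

F ≈ 112.2 kN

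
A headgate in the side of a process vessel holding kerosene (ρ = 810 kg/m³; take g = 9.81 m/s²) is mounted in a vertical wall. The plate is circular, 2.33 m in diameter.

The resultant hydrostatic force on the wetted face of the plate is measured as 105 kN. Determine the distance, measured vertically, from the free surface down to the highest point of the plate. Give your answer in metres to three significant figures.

γ = ρg = 810 × 9.81 / 1000 = 7.9461 kN/m³.
A = π(1.165)² = 4.26385 m².
From F = γ·h_c·A, the centroid depth is h_c = 105/(7.9461 × 4.26385) = 3.09908 m.
The centroid is at the centre, 1.165 m below the top of the plate, so the highest point sits at h_top = 3.09908 − 1.165 = 1.93408 m below the surface.

d_top ≈ 1.93 m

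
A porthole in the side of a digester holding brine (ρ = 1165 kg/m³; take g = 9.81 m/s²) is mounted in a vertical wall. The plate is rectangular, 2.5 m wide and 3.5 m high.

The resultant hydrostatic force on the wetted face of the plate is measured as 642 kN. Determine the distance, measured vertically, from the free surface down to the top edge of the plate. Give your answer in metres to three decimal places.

γ = ρg = 1165 × 9.81 / 1000 = 11.42865 kN/m³.
A = 2.5 × 3.5 = 8.75 m².
From F = γ·h_c·A, the centroid depth is h_c = 642/(11.42865 × 8.75) = 6.41996 m.
The centroid lies 3.5/2 = 1.75 m below the top edge, so the top edge sits at h_top = 6.41996 − 1.75 = 4.66996 m below the surface.

d_top ≈ 4.670 m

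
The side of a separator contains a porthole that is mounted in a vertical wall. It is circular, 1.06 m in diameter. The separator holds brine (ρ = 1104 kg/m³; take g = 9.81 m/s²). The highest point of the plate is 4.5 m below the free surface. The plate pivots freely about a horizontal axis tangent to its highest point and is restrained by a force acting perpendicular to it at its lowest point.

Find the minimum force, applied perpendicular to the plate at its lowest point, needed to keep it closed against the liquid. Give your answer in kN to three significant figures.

P ≈ 24.7 kN

γ = ρg = 1104 × 9.81 / 1000 = 10.83024 kN/m³.
The centroid is at the centre, 0.53 m below the top of the plate, so the centroid depth is h_c = 4.5 + 0.53 = 5.03 m.
A = π(0.53)² = 0.882473 m².
Resultant F = γ·h_c·A = 10.83024 × 5.03 × 0.882473 = 48.0737 kN.
I_c = πr⁴/4 = π × 0.53⁴/4 = 0.0619717 m⁴.
Centre of pressure: y_p = y_c + I_c/(y_c·A) = 5.03 + 0.0619717/(5.03 × 0.882473) = 5.03 + 0.0139612 = 5.04396 m along the plane.
The resultant acts 0.53 + 0.0139612 = 0.543961 m (along the plate) below the hinge at the top edge, so the moment about the hinge is M = F × 0.543961 = 48.0737 × 0.543961 = 26.1502 kN·m.
A normal force at the bottom, 1.06 m from the hinge, must supply this moment: P = 26.1502/1.06 = 24.67 kN.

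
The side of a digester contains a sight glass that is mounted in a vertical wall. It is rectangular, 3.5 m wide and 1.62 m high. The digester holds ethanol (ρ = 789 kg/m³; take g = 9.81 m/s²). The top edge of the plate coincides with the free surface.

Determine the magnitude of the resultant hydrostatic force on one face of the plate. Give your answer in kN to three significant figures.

γ = ρg = 789 × 9.81 / 1000 = 7.74009 kN/m³.
The centroid lies 1.62/2 = 0.81 m below the top edge, so the centroid depth is h_c = 0.81 m.
A = 3.5 × 1.62 = 5.67 m².
Resultant F = γ·h_c·A = 7.74009 × 0.81 × 5.67 = 35.5479 kN.

F ≈ 35.5 kN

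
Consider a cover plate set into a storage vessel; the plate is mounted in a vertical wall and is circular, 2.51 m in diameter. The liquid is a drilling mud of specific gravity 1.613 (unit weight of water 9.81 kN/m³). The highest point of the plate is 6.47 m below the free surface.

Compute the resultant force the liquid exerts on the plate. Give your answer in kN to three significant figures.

F ≈ 605 kN

γ = 1.613 × 9.81 = 15.82353 kN/m³.
The centroid is at the centre, 1.255 m below the top of the plate, so the centroid depth is h_c = 6.47 + 1.255 = 7.725 m.
A = π(1.255)² = 4.94809 m².
Resultant F = γ·h_c·A = 15.82353 × 7.725 × 4.94809 = 604.839 kN.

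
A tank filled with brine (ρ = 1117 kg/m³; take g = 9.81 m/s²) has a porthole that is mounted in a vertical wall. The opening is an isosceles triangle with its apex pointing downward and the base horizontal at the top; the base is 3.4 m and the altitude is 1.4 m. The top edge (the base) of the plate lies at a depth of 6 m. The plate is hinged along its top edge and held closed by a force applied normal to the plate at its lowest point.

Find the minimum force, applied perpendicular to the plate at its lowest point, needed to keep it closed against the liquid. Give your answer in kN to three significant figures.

γ = ρg = 1117 × 9.81 / 1000 = 10.95777 kN/m³.
With the apex down, the centroid sits h/3 = 1.4/3 = 0.466667 m below the base (the top edge), so the centroid depth is h_c = 6 + 0.466667 = 6.46667 m.
A = ½ × 3.4 × 1.4 = 2.38 m².
Resultant F = γ·h_c·A = 10.95777 × 6.46667 × 2.38 = 168.647 kN.
I_c = b·h³/36 = 3.4 × 1.4³/36 = 0.259156 m⁴.
Centre of pressure: y_p = y_c + I_c/(y_c·A) = 6.46667 + 0.259156/(6.46667 × 2.38) = 6.46667 + 0.0168385 = 6.48351 m along the plane.
The resultant acts 0.466667 + 0.0168385 = 0.483505 m (along the plate) below the hinge at the top edge, so the moment about the hinge is M = F × 0.483505 = 168.647 × 0.483505 = 81.5417 kN·m.
A normal force at the bottom, 1.4 m from the hinge, must supply this moment: P = 81.5417/1.4 = 58.2441 kN.

P ≈ 58.2 kN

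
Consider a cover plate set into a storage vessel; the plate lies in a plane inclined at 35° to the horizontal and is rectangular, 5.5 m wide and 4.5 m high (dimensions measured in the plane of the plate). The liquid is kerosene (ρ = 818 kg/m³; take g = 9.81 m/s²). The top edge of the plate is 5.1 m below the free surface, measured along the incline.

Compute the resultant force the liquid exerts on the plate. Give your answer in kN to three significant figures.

γ = ρg = 818 × 9.81 / 1000 = 8.02458 kN/m³.
Let θ = 35° be the plate's angle to the horizontal; measure y along the incline from where the plane meets the free surface. Vertical depth h = y·sinθ with sinθ = 0.573576.
The centroid lies 4.5/2 = 2.25 m below the top edge, so y_c = 5.1 + 2.25 = 7.35 m and h_c = 7.35 × 0.573576 = 4.21578 m.
A = 5.5 × 4.5 = 24.75 m².
Resultant F = γ·h_c·A = 8.02458 × 4.21578 × 24.75 = 837.289 kN.

F ≈ 837 kN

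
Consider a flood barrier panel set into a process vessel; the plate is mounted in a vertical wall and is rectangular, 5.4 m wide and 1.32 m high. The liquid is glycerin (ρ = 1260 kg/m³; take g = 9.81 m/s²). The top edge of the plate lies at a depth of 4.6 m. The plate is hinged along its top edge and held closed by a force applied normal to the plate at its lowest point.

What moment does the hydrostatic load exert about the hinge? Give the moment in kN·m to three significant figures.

M ≈ 319 kN·m

γ = ρg = 1260 × 9.81 / 1000 = 12.3606 kN/m³.
The centroid lies 1.32/2 = 0.66 m below the top edge, so the centroid depth is h_c = 4.6 + 0.66 = 5.26 m.
A = 5.4 × 1.32 = 7.128 m².
Resultant F = γ·h_c·A = 12.3606 × 5.26 × 7.128 = 463.439 kN.
I_c = b·h³/12 = 5.4 × 1.32³/12 = 1.03499 m⁴.
Centre of pressure: y_p = y_c + I_c/(y_c·A) = 5.26 + 1.03499/(5.26 × 7.128) = 5.26 + 0.0276047 = 5.2876 m along the plane.
The resultant acts 0.66 + 0.0276047 = 0.687605 m (along the plate) below the hinge at the top edge, so the moment about the hinge is M = F × 0.687605 = 463.439 × 0.687605 = 318.663 kN·m.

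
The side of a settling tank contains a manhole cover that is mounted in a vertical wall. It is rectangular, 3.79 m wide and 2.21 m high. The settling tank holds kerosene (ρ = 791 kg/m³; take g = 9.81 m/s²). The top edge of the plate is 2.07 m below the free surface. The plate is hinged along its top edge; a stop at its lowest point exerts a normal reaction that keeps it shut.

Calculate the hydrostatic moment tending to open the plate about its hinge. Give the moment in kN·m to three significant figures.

γ = ρg = 791 × 9.81 / 1000 = 7.75971 kN/m³.
The centroid lies 2.21/2 = 1.105 m below the top edge, so the centroid depth is h_c = 2.07 + 1.105 = 3.175 m.
A = 3.79 × 2.21 = 8.3759 m².
Resultant F = γ·h_c·A = 7.75971 × 3.175 × 8.3759 = 206.358 kN.
I_c = b·h³/12 = 3.79 × 2.21³/12 = 3.40906 m⁴.
Centre of pressure: y_p = y_c + I_c/(y_c·A) = 3.175 + 3.40906/(3.175 × 8.3759) = 3.175 + 0.128192 = 3.30319 m along the plane.
The resultant acts 1.105 + 0.128192 = 1.23319 m (along the plate) below the hinge at the top edge, so the moment about the hinge is M = F × 1.23319 = 206.358 × 1.23319 = 254.479 kN·m.

M ≈ 254 kN·m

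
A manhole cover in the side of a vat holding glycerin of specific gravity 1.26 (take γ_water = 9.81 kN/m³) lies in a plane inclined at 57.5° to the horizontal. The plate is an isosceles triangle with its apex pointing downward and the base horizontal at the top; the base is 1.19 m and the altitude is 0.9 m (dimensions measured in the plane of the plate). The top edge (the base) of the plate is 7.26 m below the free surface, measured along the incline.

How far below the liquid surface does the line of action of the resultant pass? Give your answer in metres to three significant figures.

γ = 1.26 × 9.81 = 12.3606 kN/m³.
Let θ = 57.5° be the plate's angle to the horizontal; measure y along the incline from where the plane meets the free surface. Vertical depth h = y·sinθ with sinθ = 0.843391.
With the apex down, the centroid sits h/3 = 0.9/3 = 0.3 m below the base (the top edge), so y_c = 7.26 + 0.3 = 7.56 m and h_c = 7.56 × 0.843391 = 6.37604 m.
A = ½ × 1.19 × 0.9 = 0.5355 m².
Resultant F = γ·h_c·A = 12.3606 × 6.37604 × 0.5355 = 42.2037 kN.
I_c = b·h³/36 = 1.19 × 0.9³/36 = 0.0240975 m⁴.
Centre of pressure: y_p = y_c + I_c/(y_c·A) = 7.56 + 0.0240975/(7.56 × 0.5355) = 7.56 + 0.00595238 = 7.56595 m along the plane.
Vertically, h_p = y_p·sinθ = 7.56595 × 0.843391 = 6.38105 m.

h_p = 6.38 m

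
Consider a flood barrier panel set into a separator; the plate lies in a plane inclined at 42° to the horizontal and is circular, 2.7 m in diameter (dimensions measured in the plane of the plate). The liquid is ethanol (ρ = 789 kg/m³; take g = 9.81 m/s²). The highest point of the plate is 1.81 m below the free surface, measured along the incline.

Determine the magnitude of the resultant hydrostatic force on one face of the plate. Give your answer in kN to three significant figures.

γ = ρg = 789 × 9.81 / 1000 = 7.74009 kN/m³.
Let θ = 42° be the plate's angle to the horizontal; measure y along the incline from where the plane meets the free surface. Vertical depth h = y·sinθ with sinθ = 0.669131.
The centroid is at the centre, 1.35 m below the top of the plate, so y_c = 1.81 + 1.35 = 3.16 m and h_c = 3.16 × 0.669131 = 2.11445 m.
A = π(1.35)² = 5.72555 m².
Resultant F = γ·h_c·A = 7.74009 × 2.11445 × 5.72555 = 93.7045 kN.

F ≈ 93.7 kN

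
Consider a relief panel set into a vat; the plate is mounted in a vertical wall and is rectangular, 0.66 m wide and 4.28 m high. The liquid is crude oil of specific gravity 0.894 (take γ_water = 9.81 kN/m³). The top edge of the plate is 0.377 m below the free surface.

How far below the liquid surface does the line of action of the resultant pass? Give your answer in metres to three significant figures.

h_p = 3.12 m

γ = 0.894 × 9.81 = 8.77014 kN/m³.
The centroid lies 4.28/2 = 2.14 m below the top edge, so the centroid depth is h_c = 0.377 + 2.14 = 2.517 m.
A = 0.66 × 4.28 = 2.8248 m².
Resultant F = γ·h_c·A = 8.77014 × 2.517 × 2.8248 = 62.3559 kN.
I_c = b·h³/12 = 0.66 × 4.28³/12 = 4.31215 m⁴.
Centre of pressure: y_p = y_c + I_c/(y_c·A) = 2.517 + 4.31215/(2.517 × 2.8248) = 2.517 + 0.606489 = 3.12349 m along the plane.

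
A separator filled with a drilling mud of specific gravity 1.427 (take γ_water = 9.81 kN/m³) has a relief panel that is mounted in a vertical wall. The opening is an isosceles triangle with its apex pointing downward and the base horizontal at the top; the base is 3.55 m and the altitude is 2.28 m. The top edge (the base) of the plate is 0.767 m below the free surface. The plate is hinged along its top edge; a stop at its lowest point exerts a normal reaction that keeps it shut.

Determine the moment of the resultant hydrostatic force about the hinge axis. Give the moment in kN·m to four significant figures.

M ≈ 82.11 kN·m

γ = 1.427 × 9.81 = 13.99887 kN/m³.
With the apex down, the centroid sits h/3 = 2.28/3 = 0.76 m below the base (the top edge), so the centroid depth is h_c = 0.767 + 0.76 = 1.527 m.
A = ½ × 3.55 × 2.28 = 4.047 m².
Resultant F = γ·h_c·A = 13.99887 × 1.527 × 4.047 = 86.5098 kN.
I_c = b·h³/36 = 3.55 × 2.28³/36 = 1.16877 m⁴.
Centre of pressure: y_p = y_c + I_c/(y_c·A) = 1.527 + 1.16877/(1.527 × 4.047) = 1.527 + 0.189128 = 1.71613 m along the plane.
The resultant acts 0.76 + 0.189128 = 0.949128 m (along the plate) below the hinge at the top edge, so the moment about the hinge is M = F × 0.949128 = 86.5098 × 0.949128 = 82.1089 kN·m.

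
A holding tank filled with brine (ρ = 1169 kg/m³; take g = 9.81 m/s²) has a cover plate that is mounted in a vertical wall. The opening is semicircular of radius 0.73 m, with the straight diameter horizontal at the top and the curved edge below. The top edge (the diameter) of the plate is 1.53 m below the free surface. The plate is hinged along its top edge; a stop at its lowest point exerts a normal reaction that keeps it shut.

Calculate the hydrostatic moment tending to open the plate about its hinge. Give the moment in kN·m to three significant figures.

M ≈ 5.83 kN·m

γ = ρg = 1169 × 9.81 / 1000 = 11.46789 kN/m³.
The centroid of a semicircle lies 4r/(3π) = 0.309822 m from the diameter, here below the top edge, so the centroid depth is h_c = 1.53 + 0.309822 = 1.83982 m.
A = πr²/2 = π × 0.73²/2 = 0.837077 m².
Resultant F = γ·h_c·A = 11.46789 × 1.83982 × 0.837077 = 17.6614 kN.
I_c = (π/8 − 8/(9π))·r⁴ = 0.109757 × 0.73⁴ = 0.0311691 m⁴.
Centre of pressure: y_p = y_c + I_c/(y_c·A) = 1.83982 + 0.0311691/(1.83982 × 0.837077) = 1.83982 + 0.0202387 = 1.86006 m along the plane.
The resultant acts 0.309822 + 0.0202387 = 0.330061 m (along the plate) below the hinge at the top edge, so the moment about the hinge is M = F × 0.330061 = 17.6614 × 0.330061 = 5.82934 kN·m.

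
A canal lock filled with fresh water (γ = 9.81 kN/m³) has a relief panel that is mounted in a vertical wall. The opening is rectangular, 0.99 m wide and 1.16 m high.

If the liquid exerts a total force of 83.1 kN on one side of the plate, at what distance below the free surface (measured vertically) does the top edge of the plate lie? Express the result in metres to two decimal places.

γ = 9.81 kN/m³.
A = 0.99 × 1.16 = 1.1484 m².
From F = γ·h_c·A, the centroid depth is h_c = 83.1/(9.81 × 1.1484) = 7.3763 m.
The centroid lies 1.16/2 = 0.58 m below the top edge, so the top edge sits at h_top = 7.3763 − 0.58 = 6.7963 m below the surface.

d_top ≈ 6.80 m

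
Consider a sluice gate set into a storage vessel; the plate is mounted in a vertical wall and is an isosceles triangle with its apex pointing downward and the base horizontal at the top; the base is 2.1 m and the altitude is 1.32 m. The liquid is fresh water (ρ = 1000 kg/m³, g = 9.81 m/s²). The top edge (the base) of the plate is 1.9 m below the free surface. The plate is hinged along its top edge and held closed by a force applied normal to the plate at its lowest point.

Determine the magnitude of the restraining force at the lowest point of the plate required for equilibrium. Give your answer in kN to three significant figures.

γ = ρg = 1000 × 9.81 = 9810 N/m³ = 9.81 kN/m³.
With the apex down, the centroid sits h/3 = 1.32/3 = 0.44 m below the base (the top edge), so the centroid depth is h_c = 1.9 + 0.44 = 2.34 m.
A = ½ × 2.1 × 1.32 = 1.386 m².
Resultant F = γ·h_c·A = 9.81 × 2.34 × 1.386 = 31.8162 kN.
I_c = b·h³/36 = 2.1 × 1.32³/36 = 0.134165 m⁴.
Centre of pressure: y_p = y_c + I_c/(y_c·A) = 2.34 + 0.134165/(2.34 × 1.386) = 2.34 + 0.0413676 = 2.38137 m along the plane.
The resultant acts 0.44 + 0.0413676 = 0.481368 m (along the plate) below the hinge at the top edge, so the moment about the hinge is M = F × 0.481368 = 31.8162 × 0.481368 = 15.3153 kN·m.
A normal force at the bottom, 1.32 m from the hinge, must supply this moment: P = 15.3153/1.32 = 11.6025 kN.

P ≈ 11.6 kN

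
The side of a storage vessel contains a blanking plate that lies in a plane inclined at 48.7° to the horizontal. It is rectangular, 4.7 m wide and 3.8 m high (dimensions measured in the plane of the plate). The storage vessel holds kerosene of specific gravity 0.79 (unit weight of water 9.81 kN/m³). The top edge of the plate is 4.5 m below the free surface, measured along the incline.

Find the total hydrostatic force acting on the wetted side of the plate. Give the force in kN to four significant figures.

F ≈ 665.5 kN

γ = 0.79 × 9.81 = 7.7499 kN/m³.
Let θ = 48.7° be the plate's angle to the horizontal; measure y along the incline from where the plane meets the free surface. Vertical depth h = y·sinθ with sinθ = 0.751264.
The centroid lies 3.8/2 = 1.9 m below the top edge, so y_c = 4.5 + 1.9 = 6.4 m and h_c = 6.4 × 0.751264 = 4.80809 m.
A = 4.7 × 3.8 = 17.86 m².
Resultant F = γ·h_c·A = 7.7499 × 4.80809 × 17.86 = 665.503 kN.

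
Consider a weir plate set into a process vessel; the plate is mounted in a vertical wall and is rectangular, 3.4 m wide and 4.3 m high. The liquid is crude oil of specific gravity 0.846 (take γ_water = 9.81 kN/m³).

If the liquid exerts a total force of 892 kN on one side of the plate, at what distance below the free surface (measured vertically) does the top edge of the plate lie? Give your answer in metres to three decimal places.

γ = 0.846 × 9.81 = 8.29926 kN/m³.
A = 3.4 × 4.3 = 14.62 m².
From F = γ·h_c·A, the centroid depth is h_c = 892/(8.29926 × 14.62) = 7.35154 m.
The centroid lies 4.3/2 = 2.15 m below the top edge, so the top edge sits at h_top = 7.35154 − 2.15 = 5.20154 m below the surface.

d_top ≈ 5.202 m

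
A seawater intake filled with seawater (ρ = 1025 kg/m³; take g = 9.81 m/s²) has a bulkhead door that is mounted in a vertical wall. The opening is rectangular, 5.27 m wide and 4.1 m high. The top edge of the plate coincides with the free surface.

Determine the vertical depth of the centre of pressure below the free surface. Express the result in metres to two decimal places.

h_p = 2.73 m

γ = ρg = 1025 × 9.81 / 1000 = 10.05525 kN/m³.
The centroid lies 4.1/2 = 2.05 m below the top edge, so the centroid depth is h_c = 2.05 m.
A = 5.27 × 4.1 = 21.607 m².
Resultant F = γ·h_c·A = 10.05525 × 2.05 × 21.607 = 445.391 kN.
I_c = b·h³/12 = 5.27 × 4.1³/12 = 30.2678 m⁴.
Centre of pressure: y_p = y_c + I_c/(y_c·A) = 2.05 + 30.2678/(2.05 × 21.607) = 2.05 + 0.683333 = 2.73333 m along the plane.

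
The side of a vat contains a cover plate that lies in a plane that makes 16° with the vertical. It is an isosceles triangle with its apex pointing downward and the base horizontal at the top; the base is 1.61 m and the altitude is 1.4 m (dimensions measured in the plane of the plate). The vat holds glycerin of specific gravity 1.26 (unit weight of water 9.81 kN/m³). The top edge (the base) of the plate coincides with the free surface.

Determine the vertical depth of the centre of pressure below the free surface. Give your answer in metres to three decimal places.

γ = 1.26 × 9.81 = 12.3606 kN/m³.
The plate makes 16° with the vertical, i.e. θ = 90° − 16° = 74° to the horizontal. Measuring y along the incline from the free-surface line, vertical depth h = y·sinθ with sinθ = 0.961262.
With the apex down, the centroid sits h/3 = 1.4/3 = 0.466667 m below the base (the top edge), so y_c = 0.466667 m and h_c = 0.466667 × 0.961262 = 0.448589 m.
A = ½ × 1.61 × 1.4 = 1.127 m².
Resultant F = γ·h_c·A = 12.3606 × 0.448589 × 1.127 = 6.24902 kN.
I_c = b·h³/36 = 1.61 × 1.4³/36 = 0.122718 m⁴.
Centre of pressure: y_p = y_c + I_c/(y_c·A) = 0.466667 + 0.122718/(0.466667 × 1.127) = 0.466667 + 0.233334 = 0.700001 m along the plane.
Vertically, h_p = y_p·sinθ = 0.700001 × 0.961262 = 0.672884 m.

h_p = 0.673 m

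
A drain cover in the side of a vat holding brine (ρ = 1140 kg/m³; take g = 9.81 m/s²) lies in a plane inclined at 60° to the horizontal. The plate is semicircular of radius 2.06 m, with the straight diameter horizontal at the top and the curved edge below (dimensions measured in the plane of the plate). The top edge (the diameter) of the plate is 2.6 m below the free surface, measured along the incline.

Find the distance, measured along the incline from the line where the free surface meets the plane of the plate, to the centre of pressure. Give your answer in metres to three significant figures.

y_p = 3.56 m

γ = ρg = 1140 × 9.81 / 1000 = 11.1834 kN/m³.
Let θ = 60° be the plate's angle to the horizontal; measure y along the incline from where the plane meets the free surface. Vertical depth h = y·sinθ with sinθ = 0.866025.
The centroid of a semicircle lies 4r/(3π) = 0.874291 m from the diameter, here below the top edge, so y_c = 2.6 + 0.874291 = 3.47429 m and h_c = 3.47429 × 0.866025 = 3.00882 m.
A = πr²/2 = π × 2.06²/2 = 6.66583 m².
Resultant F = γ·h_c·A = 11.1834 × 3.00882 × 6.66583 = 224.297 kN.
I_c = (π/8 − 8/(9π))·r⁴ = 0.109757 × 2.06⁴ = 1.97652 m⁴.
Centre of pressure: y_p = y_c + I_c/(y_c·A) = 3.47429 + 1.97652/(3.47429 × 6.66583) = 3.47429 + 0.0853456 = 3.55964 m along the plane.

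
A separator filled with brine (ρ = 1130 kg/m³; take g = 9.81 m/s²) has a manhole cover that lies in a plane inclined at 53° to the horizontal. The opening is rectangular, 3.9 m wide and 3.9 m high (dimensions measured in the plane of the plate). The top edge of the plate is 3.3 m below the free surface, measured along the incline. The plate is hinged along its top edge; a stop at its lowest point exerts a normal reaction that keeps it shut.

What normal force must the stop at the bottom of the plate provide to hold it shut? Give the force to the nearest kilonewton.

P ≈ 397 kN

γ = ρg = 1130 × 9.81 / 1000 = 11.0853 kN/m³.
Let θ = 53° be the plate's angle to the horizontal; measure y along the incline from where the plane meets the free surface. Vertical depth h = y·sinθ with sinθ = 0.798636.
The centroid lies 3.9/2 = 1.95 m below the top edge, so y_c = 3.3 + 1.95 = 5.25 m and h_c = 5.25 × 0.798636 = 4.19284 m.
A = 3.9 × 3.9 = 15.21 m².
Resultant F = γ·h_c·A = 11.0853 × 4.19284 × 15.21 = 706.944 kN.
I_c = b·h³/12 = 3.9 × 3.9³/12 = 19.2787 m⁴.
Centre of pressure: y_p = y_c + I_c/(y_c·A) = 5.25 + 19.2787/(5.25 × 15.21) = 5.25 + 0.241429 = 5.49143 m along the plane.
The resultant acts 1.95 + 0.241429 = 2.19143 m (along the plate) below the hinge at the top edge, so the moment about the hinge is M = F × 2.19143 = 706.944 × 2.19143 = 1549.22 kN·m.
A normal force at the bottom, 3.9 m from the hinge, must supply this moment: P = 1549.22/3.9 = 397.236 kN.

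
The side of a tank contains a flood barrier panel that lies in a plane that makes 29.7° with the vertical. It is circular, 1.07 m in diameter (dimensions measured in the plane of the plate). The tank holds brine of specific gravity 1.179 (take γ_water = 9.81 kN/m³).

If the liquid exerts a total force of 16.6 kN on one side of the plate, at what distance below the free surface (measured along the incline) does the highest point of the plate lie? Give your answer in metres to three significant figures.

γ = 1.179 × 9.81 = 11.56599 kN/m³.
A = π(0.535)² = 0.899202 m².
From F = γ·h_c·A, the centroid depth is h_c = 16.6/(11.56599 × 0.899202) = 1.59613 m.
The plate makes 29.7° with the vertical, i.e. θ = 90° − 29.7° = 60.3° to the horizontal. Measuring y along the incline from the free-surface line, vertical depth h = y·sinθ with sinθ = 0.868632.
Along the incline, y_c = h_c/sinθ = 1.59613/0.868632 = 1.83752 m.
The centroid is at the centre, 0.535 m below the top of the plate, so the highest point sits at y_top = 1.83752 − 0.535 = 1.30252 m along the incline.

y_top ≈ 1.30 m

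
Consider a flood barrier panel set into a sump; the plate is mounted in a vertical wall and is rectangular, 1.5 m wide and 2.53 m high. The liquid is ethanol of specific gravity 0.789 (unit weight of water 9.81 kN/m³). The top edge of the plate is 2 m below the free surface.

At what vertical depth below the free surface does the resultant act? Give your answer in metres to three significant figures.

γ = 0.789 × 9.81 = 7.74009 kN/m³.
The centroid lies 2.53/2 = 1.265 m below the top edge, so the centroid depth is h_c = 2 + 1.265 = 3.265 m.
A = 1.5 × 2.53 = 3.795 m².
Resultant F = γ·h_c·A = 7.74009 × 3.265 × 3.795 = 95.9049 kN.
I_c = b·h³/12 = 1.5 × 2.53³/12 = 2.02428 m⁴.
Centre of pressure: y_p = y_c + I_c/(y_c·A) = 3.265 + 2.02428/(3.265 × 3.795) = 3.265 + 0.163371 = 3.42837 m along the plane.

h_p = 3.43 m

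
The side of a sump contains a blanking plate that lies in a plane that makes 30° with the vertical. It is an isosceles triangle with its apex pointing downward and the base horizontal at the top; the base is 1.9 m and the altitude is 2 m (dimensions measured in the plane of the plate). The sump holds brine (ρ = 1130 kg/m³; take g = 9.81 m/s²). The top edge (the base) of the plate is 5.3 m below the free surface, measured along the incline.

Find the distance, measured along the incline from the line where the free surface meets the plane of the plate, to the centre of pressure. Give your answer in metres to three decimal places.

γ = ρg = 1130 × 9.81 / 1000 = 11.0853 kN/m³.
The plate makes 30° with the vertical, i.e. θ = 90° − 30° = 60° to the horizontal. Measuring y along the incline from the free-surface line, vertical depth h = y·sinθ with sinθ = 0.866025.
With the apex down, the centroid sits h/3 = 2/3 = 0.666667 m below the base (the top edge), so y_c = 5.3 + 0.666667 = 5.96667 m and h_c = 5.96667 × 0.866025 = 5.16729 m.
A = ½ × 1.9 × 2 = 1.9 m².
Resultant F = γ·h_c·A = 11.0853 × 5.16729 × 1.9 = 108.834 kN.
I_c = b·h³/36 = 1.9 × 2³/36 = 0.422222 m⁴.
Centre of pressure: y_p = y_c + I_c/(y_c·A) = 5.96667 + 0.422222/(5.96667 × 1.9) = 5.96667 + 0.0372439 = 6.00391 m along the plane.

y_p = 6.004 m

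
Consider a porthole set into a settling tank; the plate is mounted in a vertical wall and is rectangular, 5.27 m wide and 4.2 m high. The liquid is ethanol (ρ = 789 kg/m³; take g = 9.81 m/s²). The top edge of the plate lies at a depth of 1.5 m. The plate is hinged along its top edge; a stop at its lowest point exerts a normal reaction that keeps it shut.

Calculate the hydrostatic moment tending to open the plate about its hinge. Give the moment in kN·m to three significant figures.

γ = ρg = 789 × 9.81 / 1000 = 7.74009 kN/m³.
The centroid lies 4.2/2 = 2.1 m below the top edge, so the centroid depth is h_c = 1.5 + 2.1 = 3.6 m.
A = 5.27 × 4.2 = 22.134 m².
Resultant F = γ·h_c·A = 7.74009 × 3.6 × 22.134 = 616.749 kN.
I_c = b·h³/12 = 5.27 × 4.2³/12 = 32.537 m⁴.
Centre of pressure: y_p = y_c + I_c/(y_c·A) = 3.6 + 32.537/(3.6 × 22.134) = 3.6 + 0.408334 = 4.00833 m along the plane.
The resultant acts 2.1 + 0.408334 = 2.50833 m (along the plate) below the hinge at the top edge, so the moment about the hinge is M = F × 2.50833 = 616.749 × 2.50833 = 1547.01 kN·m.

M ≈ 1550 kN·m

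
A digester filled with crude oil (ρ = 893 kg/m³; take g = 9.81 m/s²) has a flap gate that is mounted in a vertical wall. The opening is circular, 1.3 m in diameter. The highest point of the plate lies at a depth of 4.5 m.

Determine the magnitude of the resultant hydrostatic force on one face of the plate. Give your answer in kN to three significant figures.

γ = ρg = 893 × 9.81 / 1000 = 8.76033 kN/m³.
The centroid is at the centre, 0.65 m below the top of the plate, so the centroid depth is h_c = 4.5 + 0.65 = 5.15 m.
A = π(0.65)² = 1.32732 m².
Resultant F = γ·h_c·A = 8.76033 × 5.15 × 1.32732 = 59.883 kN.

F ≈ 59.9 kN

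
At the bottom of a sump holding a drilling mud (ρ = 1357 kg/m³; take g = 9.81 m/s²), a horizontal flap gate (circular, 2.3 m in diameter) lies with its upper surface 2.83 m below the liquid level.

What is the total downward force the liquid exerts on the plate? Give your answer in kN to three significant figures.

γ = ρg = 1357 × 9.81 / 1000 = 13.31217 kN/m³.
The plate is horizontal, so pressure is uniform at p = γ·h = 13.31217 × 2.83 = 37.6734 kN/m².
A = π(1.15)² = 4.15476 m².
F = p·A = 37.6734 × 4.15476 = 156.524 kN.

F ≈ 157 kN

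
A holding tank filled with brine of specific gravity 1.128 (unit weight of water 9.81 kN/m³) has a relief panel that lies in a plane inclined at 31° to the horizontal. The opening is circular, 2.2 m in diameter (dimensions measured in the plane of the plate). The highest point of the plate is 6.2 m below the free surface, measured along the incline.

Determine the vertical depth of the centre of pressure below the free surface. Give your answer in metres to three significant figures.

h_p = 3.78 m

γ = 1.128 × 9.81 = 11.06568 kN/m³.
Let θ = 31° be the plate's angle to the horizontal; measure y along the incline from where the plane meets the free surface. Vertical depth h = y·sinθ with sinθ = 0.515038.
The centroid is at the centre, 1.1 m below the top of the plate, so y_c = 6.2 + 1.1 = 7.3 m and h_c = 7.3 × 0.515038 = 3.75978 m.
A = π(1.1)² = 3.80133 m².
Resultant F = γ·h_c·A = 11.06568 × 3.75978 × 3.80133 = 158.153 kN.
I_c = πr⁴/4 = π × 1.1⁴/4 = 1.1499 m⁴.
Centre of pressure: y_p = y_c + I_c/(y_c·A) = 7.3 + 1.1499/(7.3 × 3.80133) = 7.3 + 0.0414383 = 7.34144 m along the plane.
Vertically, h_p = y_p·sinθ = 7.34144 × 0.515038 = 3.78112 m.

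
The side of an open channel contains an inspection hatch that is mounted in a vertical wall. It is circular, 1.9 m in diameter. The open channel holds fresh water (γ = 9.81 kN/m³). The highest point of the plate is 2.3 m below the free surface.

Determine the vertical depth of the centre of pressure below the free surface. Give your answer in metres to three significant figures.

γ = 9.81 kN/m³.
The centroid is at the centre, 0.95 m below the top of the plate, so the centroid depth is h_c = 2.3 + 0.95 = 3.25 m.
A = π(0.95)² = 2.83529 m².
Resultant F = γ·h_c·A = 9.81 × 3.25 × 2.83529 = 90.3961 kN.
I_c = πr⁴/4 = π × 0.95⁴/4 = 0.639712 m⁴.
Centre of pressure: y_p = y_c + I_c/(y_c·A) = 3.25 + 0.639712/(3.25 × 2.83529) = 3.25 + 0.069423 = 3.31942 m along the plane.

h_p = 3.32 m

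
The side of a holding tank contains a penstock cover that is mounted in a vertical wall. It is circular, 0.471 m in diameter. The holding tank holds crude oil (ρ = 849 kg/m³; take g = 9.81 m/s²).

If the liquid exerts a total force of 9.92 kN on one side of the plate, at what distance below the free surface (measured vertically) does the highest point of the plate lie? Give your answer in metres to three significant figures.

d_top ≈ 6.60 m

γ = ρg = 849 × 9.81 / 1000 = 8.32869 kN/m³.
A = π(0.2355)² = 0.174234 m².
From F = γ·h_c·A, the centroid depth is h_c = 9.92/(8.32869 × 0.174234) = 6.836 m.
The centroid is at the centre, 0.2355 m below the top of the plate, so the highest point sits at h_top = 6.836 − 0.2355 = 6.6005 m below the surface.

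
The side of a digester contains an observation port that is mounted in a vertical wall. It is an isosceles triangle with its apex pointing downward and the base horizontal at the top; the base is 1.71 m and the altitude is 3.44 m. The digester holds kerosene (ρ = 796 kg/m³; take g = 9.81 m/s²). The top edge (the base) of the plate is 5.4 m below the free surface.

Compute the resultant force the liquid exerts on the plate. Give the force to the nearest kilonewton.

F ≈ 150 kN

γ = ρg = 796 × 9.81 / 1000 = 7.80876 kN/m³.
With the apex down, the centroid sits h/3 = 3.44/3 = 1.14667 m below the base (the top edge), so the centroid depth is h_c = 5.4 + 1.14667 = 6.54667 m.
A = ½ × 1.71 × 3.44 = 2.9412 m².
Resultant F = γ·h_c·A = 7.80876 × 6.54667 × 2.9412 = 150.358 kN.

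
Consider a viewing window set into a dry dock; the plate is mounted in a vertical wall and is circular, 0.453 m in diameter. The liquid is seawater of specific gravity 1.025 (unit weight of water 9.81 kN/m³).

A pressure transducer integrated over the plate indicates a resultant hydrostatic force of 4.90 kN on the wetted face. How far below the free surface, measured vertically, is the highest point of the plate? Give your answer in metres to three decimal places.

d_top ≈ 2.797 m

γ = 1.025 × 9.81 = 10.05525 kN/m³.
A = π(0.2265)² = 0.161171 m².
From F = γ·h_c·A, the centroid depth is h_c = 4.90/(10.05525 × 0.161171) = 3.02354 m.
The centroid is at the centre, 0.2265 m below the top of the plate, so the highest point sits at h_top = 3.02354 − 0.2265 = 2.79704 m below the surface.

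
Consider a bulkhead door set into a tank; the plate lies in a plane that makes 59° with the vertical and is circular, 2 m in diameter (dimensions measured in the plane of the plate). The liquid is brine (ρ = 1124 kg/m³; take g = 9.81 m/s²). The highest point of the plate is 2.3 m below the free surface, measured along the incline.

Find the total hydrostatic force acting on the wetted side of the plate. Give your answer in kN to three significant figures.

F ≈ 58.9 kN

γ = ρg = 1124 × 9.81 / 1000 = 11.02644 kN/m³.
The plate makes 59° with the vertical, i.e. θ = 90° − 59° = 31° to the horizontal. Measuring y along the incline from the free-surface line, vertical depth h = y·sinθ with sinθ = 0.515038.
The centroid is at the centre, 1 m below the top of the plate, so y_c = 2.3 + 1 = 3.3 m and h_c = 3.3 × 0.515038 = 1.69963 m.
A = π(1)² = 3.14159 m².
Resultant F = γ·h_c·A = 11.02644 × 1.69963 × 3.14159 = 58.8761 kN.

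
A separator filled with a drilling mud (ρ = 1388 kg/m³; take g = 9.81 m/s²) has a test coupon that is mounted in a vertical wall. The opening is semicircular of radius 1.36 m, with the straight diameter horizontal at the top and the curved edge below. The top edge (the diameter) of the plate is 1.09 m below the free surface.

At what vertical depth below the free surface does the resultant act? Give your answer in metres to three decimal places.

γ = ρg = 1388 × 9.81 / 1000 = 13.61628 kN/m³.
The centroid of a semicircle lies 4r/(3π) = 0.577202 m from the diameter, here below the top edge, so the centroid depth is h_c = 1.09 + 0.577202 = 1.6672 m.
A = πr²/2 = π × 1.36²/2 = 2.90534 m².
Resultant F = γ·h_c·A = 13.61628 × 1.6672 × 2.90534 = 65.9543 kN.
I_c = (π/8 − 8/(9π))·r⁴ = 0.109757 × 1.36⁴ = 0.375481 m⁴.
Centre of pressure: y_p = y_c + I_c/(y_c·A) = 1.6672 + 0.375481/(1.6672 × 2.90534) = 1.6672 + 0.0775181 = 1.74472 m along the plane.

h_p = 1.745 m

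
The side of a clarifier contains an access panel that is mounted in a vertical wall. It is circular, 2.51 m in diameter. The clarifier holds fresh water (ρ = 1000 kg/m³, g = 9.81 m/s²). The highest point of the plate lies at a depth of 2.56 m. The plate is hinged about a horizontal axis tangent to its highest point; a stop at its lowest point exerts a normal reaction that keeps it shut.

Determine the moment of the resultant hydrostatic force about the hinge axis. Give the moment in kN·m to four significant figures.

M ≈ 251.5 kN·m

γ = ρg = 1000 × 9.81 = 9810 N/m³ = 9.81 kN/m³.
The centroid is at the centre, 1.255 m below the top of the plate, so the centroid depth is h_c = 2.56 + 1.255 = 3.815 m.
A = π(1.255)² = 4.94809 m².
Resultant F = γ·h_c·A = 9.81 × 3.815 × 4.94809 = 185.183 kN.
I_c = πr⁴/4 = π × 1.255⁴/4 = 1.94834 m⁴.
Centre of pressure: y_p = y_c + I_c/(y_c·A) = 3.815 + 1.94834/(3.815 × 4.94809) = 3.815 + 0.103213 = 3.91821 m along the plane.
The resultant acts 1.255 + 0.103213 = 1.35821 m (along the plate) below the hinge at the top edge, so the moment about the hinge is M = F × 1.35821 = 185.183 × 1.35821 = 251.517 kN·m.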